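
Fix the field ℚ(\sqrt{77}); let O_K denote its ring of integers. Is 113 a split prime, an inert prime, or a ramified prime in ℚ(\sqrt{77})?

d = 77 ≡ 1 (mod 4), so O_K = ℤ[(1+√77)/2] and disc(K) = d = 77.
disc(K) = 77 is not divisible by 113; 113 is unramified.
Compute (77/113) via Euler: 77^((113-1)/2) mod 113 = 1, so (77/113) = 1.
(77/113) = 1, so 113 splits.

splits completely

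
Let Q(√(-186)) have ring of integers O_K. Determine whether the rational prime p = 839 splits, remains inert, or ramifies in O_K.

splits completely

-186 mod 4 = 2, hence disc K = 4·(-186) = -744 and O_K = ℤ[√-186].
839 ∤ -744, so 839 is unramified.
(-186/839) = 653^419 mod 839 = 1, giving Legendre symbol 1.
Legendre symbol 1 ⇒ 839 is split.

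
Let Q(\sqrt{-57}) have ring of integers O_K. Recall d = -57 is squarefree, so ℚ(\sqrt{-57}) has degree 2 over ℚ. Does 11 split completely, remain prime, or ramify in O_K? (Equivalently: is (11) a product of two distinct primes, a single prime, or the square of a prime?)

split — (11) = 𝔭₁𝔭₂ with 𝔭₁ ≠ 𝔭₂

-57 mod 4 = 3, hence disc K = 4·(-57) = -228 and O_K = ℤ[√-57].
11 ∤ -228, so 11 is unramified.
Legendre symbol by Euler's criterion: (-57/11) ≡ (-57)^5 ≡ 1 (mod 11), i.e. (-57/11) = 1.
Legendre symbol 1 ⇒ 11 is split.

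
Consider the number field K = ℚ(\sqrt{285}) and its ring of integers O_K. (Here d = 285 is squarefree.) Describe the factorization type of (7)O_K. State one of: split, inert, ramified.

285 mod 4 = 1, hence disc K = 285 and O_K = ℤ[(1+√285)/2].
7 ∤ 285, so 7 is unramified.
(285/7) = 5^3 mod 7 = 6, giving Legendre symbol -1.
d is a non-residue mod p, hence 7 remains inert in O_K.

7 remains inert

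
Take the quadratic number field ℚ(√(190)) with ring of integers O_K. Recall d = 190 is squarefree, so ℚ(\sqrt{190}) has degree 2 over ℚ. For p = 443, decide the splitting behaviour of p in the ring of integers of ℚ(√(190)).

Since 190 ≢ 1 mod 4, the ring of integers is ℤ[√190] with discriminant 4·190 = 760.
443 ∤ 760, so 443 is unramified.
Legendre symbol by Euler's criterion: (190/443) ≡ 190^221 ≡ 442 (mod 443), i.e. (190/443) = -1.
d is a non-residue mod p, hence 443 remains inert in O_K.

remains prime (inert)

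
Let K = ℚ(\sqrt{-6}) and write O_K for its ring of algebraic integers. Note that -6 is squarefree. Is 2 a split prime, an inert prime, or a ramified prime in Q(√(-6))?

ramified — (2) = 𝔭²

d = -6 ≡ 2 (mod 4), so O_K = ℤ[√-6] and disc(K) = 4d = -24.
Ramification test: 2 | -24. The prime 2 ramifies in K.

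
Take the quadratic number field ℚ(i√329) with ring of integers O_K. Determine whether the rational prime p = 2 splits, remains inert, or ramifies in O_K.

Since -329 ≢ 1 mod 4, the ring of integers is ℤ[√-329] with discriminant 4·(-329) = -1316.
disc(K) = -1316 = 2·(-658), so p = 2 is ramified.

ramified — (2) = 𝔭²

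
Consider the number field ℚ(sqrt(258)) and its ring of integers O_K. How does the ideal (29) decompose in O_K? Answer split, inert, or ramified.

Since 258 ≢ 1 mod 4, the ring of integers is ℤ[√258] with discriminant 4·258 = 1032.
29 ∤ 1032, so 29 is unramified.
Euler's criterion: 258^14 mod 29 = 28. Thus (258|29) = -1.
(258/29) = -1, so 29 is inert.

inert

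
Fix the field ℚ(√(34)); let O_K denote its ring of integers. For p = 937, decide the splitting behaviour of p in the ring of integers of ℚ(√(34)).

d = 34 ≡ 2 (mod 4), so O_K = ℤ[√34] and disc(K) = 4d = 136.
Since gcd(937, 136) = 1 the prime 937 does not ramify.
Euler's criterion: 34^468 mod 937 = 1. Thus (34|937) = 1.
Legendre symbol 1 ⇒ 937 is split.

split — (937) = 𝔭₁𝔭₂ with 𝔭₁ ≠ 𝔭₂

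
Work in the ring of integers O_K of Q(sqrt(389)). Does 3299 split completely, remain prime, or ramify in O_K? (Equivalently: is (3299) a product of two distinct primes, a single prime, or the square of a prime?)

d = 389 ≡ 1 (mod 4), so O_K = ℤ[(1+√389)/2] and disc(K) = d = 389.
disc(K) = 389 is not divisible by 3299; 3299 is unramified.
Compute (389/3299) via Euler: 389^((3299-1)/2) mod 3299 = 1, so (389/3299) = 1.
d is a quadratic residue mod p, hence 3299 splits in O_K.

split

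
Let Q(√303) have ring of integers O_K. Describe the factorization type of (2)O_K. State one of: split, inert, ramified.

Since 303 ≢ 1 mod 4, the ring of integers is ℤ[√303] with discriminant 4·303 = 1212.
Ramification test: 2 | 1212. The prime 2 ramifies in K.

ramified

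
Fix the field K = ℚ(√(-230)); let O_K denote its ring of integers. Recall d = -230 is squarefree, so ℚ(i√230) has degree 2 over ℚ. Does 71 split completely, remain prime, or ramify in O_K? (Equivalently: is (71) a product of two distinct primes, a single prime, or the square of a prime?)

split

-230 mod 4 = 2, hence disc K = 4·(-230) = -920 and O_K = ℤ[√-230].
Since gcd(71, -920) = 1 the prime 71 does not ramify.
(-230/71) = 54^35 mod 71 = 1, giving Legendre symbol 1.
Legendre symbol 1 ⇒ 71 is split.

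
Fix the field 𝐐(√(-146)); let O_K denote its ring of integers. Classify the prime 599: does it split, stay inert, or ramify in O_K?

Since -146 ≢ 1 mod 4, the ring of integers is ℤ[√-146] with discriminant 4·(-146) = -584.
Since gcd(599, -584) = 1 the prime 599 does not ramify.
(-146/599) = 453^299 mod 599 = 1, giving Legendre symbol 1.
(-146/599) = 1, so 599 splits.

splits completely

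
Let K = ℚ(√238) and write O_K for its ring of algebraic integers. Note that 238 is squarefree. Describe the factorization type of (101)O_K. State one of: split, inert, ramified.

splits completely

Since 238 ≢ 1 mod 4, the ring of integers is ℤ[√238] with discriminant 4·238 = 952.
101 ∤ 952, so 101 is unramified.
Legendre symbol by Euler's criterion: (238/101) ≡ 238^50 ≡ 1 (mod 101), i.e. (238/101) = 1.
(238/101) = 1, so 101 splits.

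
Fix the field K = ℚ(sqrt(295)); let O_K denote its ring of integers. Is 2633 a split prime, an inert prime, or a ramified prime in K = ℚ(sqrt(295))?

295 mod 4 = 3, hence disc K = 4·295 = 1180 and O_K = ℤ[√295].
2633 ∤ 1180, so 2633 is unramified.
(295/2633) = 295^1316 mod 2633 = 1, giving Legendre symbol 1.
Legendre symbol 1 ⇒ 2633 is split.

split — (2633) = 𝔭₁𝔭₂ with 𝔭₁ ≠ 𝔭₂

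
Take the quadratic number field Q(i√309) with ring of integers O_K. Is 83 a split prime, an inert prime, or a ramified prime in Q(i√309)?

83 splits in O_K

Since -309 ≢ 1 mod 4, the ring of integers is ℤ[√-309] with discriminant 4·(-309) = -1236.
disc(K) = -1236 is not divisible by 83; 83 is unramified.
Legendre symbol by Euler's criterion: (-309/83) ≡ (-309)^41 ≡ 1 (mod 83), i.e. (-309/83) = 1.
d is a quadratic residue mod p, hence 83 splits in O_K.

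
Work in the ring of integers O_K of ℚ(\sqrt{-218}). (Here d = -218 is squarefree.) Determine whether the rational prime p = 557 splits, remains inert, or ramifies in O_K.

557 remains inert

d = -218 ≡ 2 (mod 4), so O_K = ℤ[√-218] and disc(K) = 4d = -872.
disc(K) = -872 is not divisible by 557; 557 is unramified.
Legendre symbol by Euler's criterion: (-218/557) ≡ (-218)^278 ≡ 556 (mod 557), i.e. (-218/557) = -1.
d is a non-residue mod p, hence 557 remains inert in O_K.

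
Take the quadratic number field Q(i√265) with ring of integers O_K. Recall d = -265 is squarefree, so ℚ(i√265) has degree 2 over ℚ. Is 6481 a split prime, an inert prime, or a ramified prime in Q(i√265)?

Since -265 ≢ 1 mod 4, the ring of integers is ℤ[√-265] with discriminant 4·(-265) = -1060.
6481 ∤ -1060, so 6481 is unramified.
(-265/6481) = 6216^3240 mod 6481 = 1, giving Legendre symbol 1.
(-265/6481) = 1, so 6481 splits.

splits completely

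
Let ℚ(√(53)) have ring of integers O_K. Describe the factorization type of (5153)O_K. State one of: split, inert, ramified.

remains prime (inert)

Since 53 ≡ 1 mod 4, the ring of integers is ℤ[(1+√53)/2] with discriminant 53.
disc(K) = 53 is not divisible by 5153; 5153 is unramified.
Legendre symbol by Euler's criterion: (53/5153) ≡ 53^2576 ≡ 5152 (mod 5153), i.e. (53/5153) = -1.
d is a non-residue mod p, hence 5153 remains inert in O_K.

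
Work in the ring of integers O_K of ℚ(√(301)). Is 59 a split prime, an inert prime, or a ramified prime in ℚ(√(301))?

d = 301 ≡ 1 (mod 4), so O_K = ℤ[(1+√301)/2] and disc(K) = d = 301.
59 ∤ 301, so 59 is unramified.
Euler's criterion: 301^29 mod 59 = 58. Thus (301|59) = -1.
(301/59) = -1, so 59 is inert.

inert — (59) stays prime in O_K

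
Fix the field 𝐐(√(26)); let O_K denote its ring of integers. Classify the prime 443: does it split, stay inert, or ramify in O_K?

26 mod 4 = 2, hence disc K = 4·26 = 104 and O_K = ℤ[√26].
Since gcd(443, 104) = 1 the prime 443 does not ramify.
Euler's criterion: 26^221 mod 443 = 442. Thus (26|443) = -1.
(26/443) = -1, so 443 is inert.

inert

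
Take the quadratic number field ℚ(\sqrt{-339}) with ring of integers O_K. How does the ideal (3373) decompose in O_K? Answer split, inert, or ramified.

p is inert

Since -339 ≡ 1 mod 4, the ring of integers is ℤ[(1+√-339)/2] with discriminant -339.
3373 ∤ -339, so 3373 is unramified.
Compute (-339/3373) via Euler: 3034^((3373-1)/2) mod 3373 = 3372, so (-339/3373) = -1.
Legendre symbol -1 ⇒ 3373 is inert.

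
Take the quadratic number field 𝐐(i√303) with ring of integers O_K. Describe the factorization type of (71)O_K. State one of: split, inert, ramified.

71 remains inert

d = -303 ≡ 1 (mod 4), so O_K = ℤ[(1+√-303)/2] and disc(K) = d = -303.
Since gcd(71, -303) = 1 the prime 71 does not ramify.
Compute (-303/71) via Euler: 52^((71-1)/2) mod 71 = 70, so (-303/71) = -1.
Legendre symbol -1 ⇒ 71 is inert.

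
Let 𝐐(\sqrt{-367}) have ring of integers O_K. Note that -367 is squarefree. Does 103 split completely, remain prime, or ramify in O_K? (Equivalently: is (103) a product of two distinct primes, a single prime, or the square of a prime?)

p is inert

d = -367 ≡ 1 (mod 4), so O_K = ℤ[(1+√-367)/2] and disc(K) = d = -367.
disc(K) = -367 is not divisible by 103; 103 is unramified.
(-367/103) = 45^51 mod 103 = 102, giving Legendre symbol -1.
(-367/103) = -1, so 103 is inert.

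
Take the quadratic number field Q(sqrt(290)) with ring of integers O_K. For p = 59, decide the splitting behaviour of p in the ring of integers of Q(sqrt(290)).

remains prime (inert)

Since 290 ≢ 1 mod 4, the ring of integers is ℤ[√290] with discriminant 4·290 = 1160.
disc(K) = 1160 is not divisible by 59; 59 is unramified.
Euler's criterion: 290^29 mod 59 = 58. Thus (290|59) = -1.
Legendre symbol -1 ⇒ 59 is inert.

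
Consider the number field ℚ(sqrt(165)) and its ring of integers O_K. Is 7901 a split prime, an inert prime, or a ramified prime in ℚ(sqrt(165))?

inert

165 mod 4 = 1, hence disc K = 165 and O_K = ℤ[(1+√165)/2].
Since gcd(7901, 165) = 1 the prime 7901 does not ramify.
Euler's criterion: 165^3950 mod 7901 = 7900. Thus (165|7901) = -1.
d is a non-residue mod p, hence 7901 remains inert in O_K.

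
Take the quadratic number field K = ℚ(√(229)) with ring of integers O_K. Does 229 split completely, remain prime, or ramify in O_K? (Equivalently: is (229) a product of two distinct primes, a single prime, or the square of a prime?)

Since 229 ≡ 1 mod 4, the ring of integers is ℤ[(1+√229)/2] with discriminant 229.
Ramification test: 229 | 229. The prime 229 ramifies in K.

p ramifies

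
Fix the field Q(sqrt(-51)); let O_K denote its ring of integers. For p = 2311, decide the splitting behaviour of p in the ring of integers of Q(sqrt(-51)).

Since -51 ≡ 1 mod 4, the ring of integers is ℤ[(1+√-51)/2] with discriminant -51.
2311 ∤ -51, so 2311 is unramified.
Euler's criterion: (-51)^1155 mod 2311 = 1. Thus (-51|2311) = 1.
(-51/2311) = 1, so 2311 splits.

split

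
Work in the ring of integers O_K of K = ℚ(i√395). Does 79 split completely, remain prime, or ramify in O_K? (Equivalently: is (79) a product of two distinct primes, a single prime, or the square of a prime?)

-395 mod 4 = 1, hence disc K = -395 and O_K = ℤ[(1+√-395)/2].
Ramification test: 79 | -395. The prime 79 ramifies in K.

ramified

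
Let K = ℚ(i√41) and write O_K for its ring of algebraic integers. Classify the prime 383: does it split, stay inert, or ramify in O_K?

splits completely

d = -41 ≡ 3 (mod 4), so O_K = ℤ[√-41] and disc(K) = 4d = -164.
Since gcd(383, -164) = 1 the prime 383 does not ramify.
Compute (-41/383) via Euler: 342^((383-1)/2) mod 383 = 1, so (-41/383) = 1.
(-41/383) = 1, so 383 splits.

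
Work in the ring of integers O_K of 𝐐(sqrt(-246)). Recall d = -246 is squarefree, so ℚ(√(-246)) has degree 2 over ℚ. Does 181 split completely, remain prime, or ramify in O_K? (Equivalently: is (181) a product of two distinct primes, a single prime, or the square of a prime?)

-246 mod 4 = 2, hence disc K = 4·(-246) = -984 and O_K = ℤ[√-246].
Since gcd(181, -984) = 1 the prime 181 does not ramify.
Legendre symbol by Euler's criterion: (-246/181) ≡ (-246)^90 ≡ 1 (mod 181), i.e. (-246/181) = 1.
d is a quadratic residue mod p, hence 181 splits in O_K.

181 splits in O_K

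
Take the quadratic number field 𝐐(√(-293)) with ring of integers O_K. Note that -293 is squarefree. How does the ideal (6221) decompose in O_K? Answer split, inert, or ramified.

p splits

d = -293 ≡ 3 (mod 4), so O_K = ℤ[√-293] and disc(K) = 4d = -1172.
Since gcd(6221, -1172) = 1 the prime 6221 does not ramify.
Euler's criterion: (-293)^3110 mod 6221 = 1. Thus (-293|6221) = 1.
d is a quadratic residue mod p, hence 6221 splits in O_K.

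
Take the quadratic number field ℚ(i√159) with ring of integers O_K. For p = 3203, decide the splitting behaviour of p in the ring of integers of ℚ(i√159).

split

Since -159 ≡ 1 mod 4, the ring of integers is ℤ[(1+√-159)/2] with discriminant -159.
disc(K) = -159 is not divisible by 3203; 3203 is unramified.
Compute (-159/3203) via Euler: 3044^((3203-1)/2) mod 3203 = 1, so (-159/3203) = 1.
Legendre symbol 1 ⇒ 3203 is split.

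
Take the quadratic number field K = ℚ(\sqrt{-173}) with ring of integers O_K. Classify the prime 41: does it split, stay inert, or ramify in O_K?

split

d = -173 ≡ 3 (mod 4), so O_K = ℤ[√-173] and disc(K) = 4d = -692.
41 ∤ -692, so 41 is unramified.
(-173/41) = 32^20 mod 41 = 1, giving Legendre symbol 1.
Legendre symbol 1 ⇒ 41 is split.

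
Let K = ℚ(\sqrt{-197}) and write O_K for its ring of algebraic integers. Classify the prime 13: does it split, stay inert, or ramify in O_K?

Since -197 ≢ 1 mod 4, the ring of integers is ℤ[√-197] with discriminant 4·(-197) = -788.
Since gcd(13, -788) = 1 the prime 13 does not ramify.
Compute (-197/13) via Euler: 11^((13-1)/2) mod 13 = 12, so (-197/13) = -1.
Legendre symbol -1 ⇒ 13 is inert.

p is inert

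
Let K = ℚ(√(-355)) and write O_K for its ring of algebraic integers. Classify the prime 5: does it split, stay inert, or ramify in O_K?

ramified — (5) = 𝔭²

Since -355 ≡ 1 mod 4, the ring of integers is ℤ[(1+√-355)/2] with discriminant -355.
disc(K) = -355 = 5·(-71), so p = 5 is ramified.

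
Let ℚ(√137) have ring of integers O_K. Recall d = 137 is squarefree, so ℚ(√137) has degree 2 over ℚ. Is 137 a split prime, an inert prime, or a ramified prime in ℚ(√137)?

ramifies in O_K

137 mod 4 = 1, hence disc K = 137 and O_K = ℤ[(1+√137)/2].
137 divides disc(K) = 137, so 137 ramifies.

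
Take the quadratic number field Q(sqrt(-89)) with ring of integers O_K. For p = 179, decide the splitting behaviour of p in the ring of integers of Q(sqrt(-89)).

Since -89 ≢ 1 mod 4, the ring of integers is ℤ[√-89] with discriminant 4·(-89) = -356.
179 ∤ -356, so 179 is unramified.
Compute (-89/179) via Euler: 90^((179-1)/2) mod 179 = 178, so (-89/179) = -1.
Legendre symbol -1 ⇒ 179 is inert.

remains prime (inert)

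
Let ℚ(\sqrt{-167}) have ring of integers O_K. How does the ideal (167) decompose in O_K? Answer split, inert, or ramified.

167 is ramified

d = -167 ≡ 1 (mod 4), so O_K = ℤ[(1+√-167)/2] and disc(K) = d = -167.
disc(K) = -167 = 167·(-1), so p = 167 is ramified.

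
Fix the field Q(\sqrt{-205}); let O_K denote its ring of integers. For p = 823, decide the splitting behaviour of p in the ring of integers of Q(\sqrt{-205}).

Since -205 ≢ 1 mod 4, the ring of integers is ℤ[√-205] with discriminant 4·(-205) = -820.
823 ∤ -820, so 823 is unramified.
Compute (-205/823) via Euler: 618^((823-1)/2) mod 823 = 822, so (-205/823) = -1.
Legendre symbol -1 ⇒ 823 is inert.

inert — (823) stays prime in O_K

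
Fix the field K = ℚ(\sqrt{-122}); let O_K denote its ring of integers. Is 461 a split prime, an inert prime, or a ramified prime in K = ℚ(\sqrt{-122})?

inert — (461) stays prime in O_K

d = -122 ≡ 2 (mod 4), so O_K = ℤ[√-122] and disc(K) = 4d = -488.
disc(K) = -488 is not divisible by 461; 461 is unramified.
(-122/461) = 339^230 mod 461 = 460, giving Legendre symbol -1.
d is a non-residue mod p, hence 461 remains inert in O_K.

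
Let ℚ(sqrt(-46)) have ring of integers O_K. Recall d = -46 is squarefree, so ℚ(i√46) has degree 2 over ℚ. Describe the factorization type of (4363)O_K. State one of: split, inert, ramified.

4363 remains inert

d = -46 ≡ 2 (mod 4), so O_K = ℤ[√-46] and disc(K) = 4d = -184.
disc(K) = -184 is not divisible by 4363; 4363 is unramified.
Compute (-46/4363) via Euler: 4317^((4363-1)/2) mod 4363 = 4362, so (-46/4363) = -1.
(-46/4363) = -1, so 4363 is inert.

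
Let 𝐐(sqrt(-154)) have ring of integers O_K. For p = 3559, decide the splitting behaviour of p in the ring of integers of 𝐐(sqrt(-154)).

inert — (3559) stays prime in O_K

-154 mod 4 = 2, hence disc K = 4·(-154) = -616 and O_K = ℤ[√-154].
3559 ∤ -616, so 3559 is unramified.
Compute (-154/3559) via Euler: 3405^((3559-1)/2) mod 3559 = 3558, so (-154/3559) = -1.
(-154/3559) = -1, so 3559 is inert.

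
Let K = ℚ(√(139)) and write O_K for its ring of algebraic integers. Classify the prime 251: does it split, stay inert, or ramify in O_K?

inert — (251) stays prime in O_K

d = 139 ≡ 3 (mod 4), so O_K = ℤ[√139] and disc(K) = 4d = 556.
Since gcd(251, 556) = 1 the prime 251 does not ramify.
Legendre symbol by Euler's criterion: (139/251) ≡ 139^125 ≡ 250 (mod 251), i.e. (139/251) = -1.
(139/251) = -1, so 251 is inert.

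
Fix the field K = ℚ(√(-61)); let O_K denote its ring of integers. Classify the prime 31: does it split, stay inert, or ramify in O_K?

-61 mod 4 = 3, hence disc K = 4·(-61) = -244 and O_K = ℤ[√-61].
31 ∤ -244, so 31 is unramified.
Euler's criterion: (-61)^15 mod 31 = 1. Thus (-61|31) = 1.
(-61/31) = 1, so 31 splits.

split — (31) = 𝔭₁𝔭₂ with 𝔭₁ ≠ 𝔭₂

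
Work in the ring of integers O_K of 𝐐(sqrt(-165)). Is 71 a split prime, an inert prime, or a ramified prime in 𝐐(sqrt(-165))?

p splits

Since -165 ≢ 1 mod 4, the ring of integers is ℤ[√-165] with discriminant 4·(-165) = -660.
disc(K) = -660 is not divisible by 71; 71 is unramified.
Legendre symbol by Euler's criterion: (-165/71) ≡ (-165)^35 ≡ 1 (mod 71), i.e. (-165/71) = 1.
(-165/71) = 1, so 71 splits.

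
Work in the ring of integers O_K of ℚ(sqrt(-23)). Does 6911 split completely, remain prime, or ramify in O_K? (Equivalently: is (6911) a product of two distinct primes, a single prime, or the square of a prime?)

p is inert

Since -23 ≡ 1 mod 4, the ring of integers is ℤ[(1+√-23)/2] with discriminant -23.
6911 ∤ -23, so 6911 is unramified.
Euler's criterion: (-23)^3455 mod 6911 = 6910. Thus (-23|6911) = -1.
(-23/6911) = -1, so 6911 is inert.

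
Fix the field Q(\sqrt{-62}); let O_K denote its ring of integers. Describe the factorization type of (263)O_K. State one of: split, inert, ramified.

d = -62 ≡ 2 (mod 4), so O_K = ℤ[√-62] and disc(K) = 4d = -248.
Since gcd(263, -248) = 1 the prime 263 does not ramify.
Compute (-62/263) via Euler: 201^((263-1)/2) mod 263 = 262, so (-62/263) = -1.
d is a non-residue mod p, hence 263 remains inert in O_K.

remains prime (inert)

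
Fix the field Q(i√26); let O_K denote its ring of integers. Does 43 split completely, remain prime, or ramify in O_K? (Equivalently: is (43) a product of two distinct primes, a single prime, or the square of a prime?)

-26 mod 4 = 2, hence disc K = 4·(-26) = -104 and O_K = ℤ[√-26].
disc(K) = -104 is not divisible by 43; 43 is unramified.
Euler's criterion: (-26)^21 mod 43 = 1. Thus (-26|43) = 1.
(-26/43) = 1, so 43 splits.

43 splits in O_K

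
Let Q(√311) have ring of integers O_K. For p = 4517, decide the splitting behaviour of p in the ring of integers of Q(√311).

311 mod 4 = 3, hence disc K = 4·311 = 1244 and O_K = ℤ[√311].
disc(K) = 1244 is not divisible by 4517; 4517 is unramified.
Compute (311/4517) via Euler: 311^((4517-1)/2) mod 4517 = 1, so (311/4517) = 1.
d is a quadratic residue mod p, hence 4517 splits in O_K.

p splits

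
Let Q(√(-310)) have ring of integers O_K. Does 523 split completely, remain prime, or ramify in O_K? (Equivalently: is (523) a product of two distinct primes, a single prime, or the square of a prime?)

d = -310 ≡ 2 (mod 4), so O_K = ℤ[√-310] and disc(K) = 4d = -1240.
523 ∤ -1240, so 523 is unramified.
(-310/523) = 213^261 mod 523 = 522, giving Legendre symbol -1.
(-310/523) = -1, so 523 is inert.

inert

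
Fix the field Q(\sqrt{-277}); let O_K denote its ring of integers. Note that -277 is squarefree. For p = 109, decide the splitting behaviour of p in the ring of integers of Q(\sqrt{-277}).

inert

d = -277 ≡ 3 (mod 4), so O_K = ℤ[√-277] and disc(K) = 4d = -1108.
109 ∤ -1108, so 109 is unramified.
(-277/109) = 50^54 mod 109 = 108, giving Legendre symbol -1.
(-277/109) = -1, so 109 is inert.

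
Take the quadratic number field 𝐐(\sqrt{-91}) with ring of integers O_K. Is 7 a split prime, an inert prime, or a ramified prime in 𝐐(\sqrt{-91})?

p ramifies

-91 mod 4 = 1, hence disc K = -91 and O_K = ℤ[(1+√-91)/2].
disc(K) = -91 = 7·(-13), so p = 7 is ramified.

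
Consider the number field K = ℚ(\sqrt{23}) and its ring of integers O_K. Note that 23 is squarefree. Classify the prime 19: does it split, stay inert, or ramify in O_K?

p splits

23 mod 4 = 3, hence disc K = 4·23 = 92 and O_K = ℤ[√23].
disc(K) = 92 is not divisible by 19; 19 is unramified.
Compute (23/19) via Euler: 4^((19-1)/2) mod 19 = 1, so (23/19) = 1.
d is a quadratic residue mod p, hence 19 splits in O_K.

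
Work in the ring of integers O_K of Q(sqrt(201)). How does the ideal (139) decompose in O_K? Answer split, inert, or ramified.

p is inert

201 mod 4 = 1, hence disc K = 201 and O_K = ℤ[(1+√201)/2].
139 ∤ 201, so 139 is unramified.
Euler's criterion: 201^69 mod 139 = 138. Thus (201|139) = -1.
(201/139) = -1, so 139 is inert.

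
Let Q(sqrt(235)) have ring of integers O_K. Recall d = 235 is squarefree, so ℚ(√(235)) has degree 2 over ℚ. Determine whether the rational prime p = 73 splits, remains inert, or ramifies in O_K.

73 splits in O_K

d = 235 ≡ 3 (mod 4), so O_K = ℤ[√235] and disc(K) = 4d = 940.
Since gcd(73, 940) = 1 the prime 73 does not ramify.
(235/73) = 16^36 mod 73 = 1, giving Legendre symbol 1.
d is a quadratic residue mod p, hence 73 splits in O_K.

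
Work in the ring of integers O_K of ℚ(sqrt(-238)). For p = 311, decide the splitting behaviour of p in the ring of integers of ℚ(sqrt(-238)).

d = -238 ≡ 2 (mod 4), so O_K = ℤ[√-238] and disc(K) = 4d = -952.
disc(K) = -952 is not divisible by 311; 311 is unramified.
(-238/311) = 73^155 mod 311 = 1, giving Legendre symbol 1.
d is a quadratic residue mod p, hence 311 splits in O_K.

splits completely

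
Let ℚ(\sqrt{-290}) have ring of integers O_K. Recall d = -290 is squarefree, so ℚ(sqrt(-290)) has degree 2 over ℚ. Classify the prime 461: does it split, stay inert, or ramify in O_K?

-290 mod 4 = 2, hence disc K = 4·(-290) = -1160 and O_K = ℤ[√-290].
Since gcd(461, -1160) = 1 the prime 461 does not ramify.
Euler's criterion: (-290)^230 mod 461 = 1. Thus (-290|461) = 1.
(-290/461) = 1, so 461 splits.

split — (461) = 𝔭₁𝔭₂ with 𝔭₁ ≠ 𝔭₂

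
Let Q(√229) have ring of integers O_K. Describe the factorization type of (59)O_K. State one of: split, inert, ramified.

remains prime (inert)

229 mod 4 = 1, hence disc K = 229 and O_K = ℤ[(1+√229)/2].
59 ∤ 229, so 59 is unramified.
Legendre symbol by Euler's criterion: (229/59) ≡ 229^29 ≡ 58 (mod 59), i.e. (229/59) = -1.
d is a non-residue mod p, hence 59 remains inert in O_K.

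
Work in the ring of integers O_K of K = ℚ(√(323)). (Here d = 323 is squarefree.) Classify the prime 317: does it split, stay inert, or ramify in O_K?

split — (317) = 𝔭₁𝔭₂ with 𝔭₁ ≠ 𝔭₂

Since 323 ≢ 1 mod 4, the ring of integers is ℤ[√323] with discriminant 4·323 = 1292.
Since gcd(317, 1292) = 1 the prime 317 does not ramify.
Legendre symbol by Euler's criterion: (323/317) ≡ 323^158 ≡ 1 (mod 317), i.e. (323/317) = 1.
(323/317) = 1, so 317 splits.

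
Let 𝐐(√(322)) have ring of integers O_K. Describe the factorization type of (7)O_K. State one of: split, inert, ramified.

Since 322 ≢ 1 mod 4, the ring of integers is ℤ[√322] with discriminant 4·322 = 1288.
7 divides disc(K) = 1288, so 7 ramifies.

7 is ramified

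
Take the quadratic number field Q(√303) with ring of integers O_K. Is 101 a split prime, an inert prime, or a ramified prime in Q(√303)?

303 mod 4 = 3, hence disc K = 4·303 = 1212 and O_K = ℤ[√303].
Ramification test: 101 | 1212. The prime 101 ramifies in K.

101 is ramified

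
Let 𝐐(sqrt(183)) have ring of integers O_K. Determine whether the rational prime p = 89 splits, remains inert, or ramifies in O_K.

d = 183 ≡ 3 (mod 4), so O_K = ℤ[√183] and disc(K) = 4d = 732.
89 ∤ 732, so 89 is unramified.
Euler's criterion: 183^44 mod 89 = 1. Thus (183|89) = 1.
(183/89) = 1, so 89 splits.

89 splits in O_K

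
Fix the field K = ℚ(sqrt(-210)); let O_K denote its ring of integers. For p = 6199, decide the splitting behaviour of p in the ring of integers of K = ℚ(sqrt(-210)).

inert — (6199) stays prime in O_K

Since -210 ≢ 1 mod 4, the ring of integers is ℤ[√-210] with discriminant 4·(-210) = -840.
Since gcd(6199, -840) = 1 the prime 6199 does not ramify.
Compute (-210/6199) via Euler: 5989^((6199-1)/2) mod 6199 = 6198, so (-210/6199) = -1.
d is a non-residue mod p, hence 6199 remains inert in O_K.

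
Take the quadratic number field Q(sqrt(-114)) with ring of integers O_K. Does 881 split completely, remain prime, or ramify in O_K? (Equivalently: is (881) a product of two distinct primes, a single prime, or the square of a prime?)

d = -114 ≡ 2 (mod 4), so O_K = ℤ[√-114] and disc(K) = 4d = -456.
Since gcd(881, -456) = 1 the prime 881 does not ramify.
Compute (-114/881) via Euler: 767^((881-1)/2) mod 881 = 880, so (-114/881) = -1.
d is a non-residue mod p, hence 881 remains inert in O_K.

inert — (881) stays prime in O_K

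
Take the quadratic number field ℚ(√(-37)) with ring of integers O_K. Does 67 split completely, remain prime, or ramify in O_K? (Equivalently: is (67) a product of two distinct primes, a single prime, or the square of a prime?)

inert

Since -37 ≢ 1 mod 4, the ring of integers is ℤ[√-37] with discriminant 4·(-37) = -148.
67 ∤ -148, so 67 is unramified.
(-37/67) = 30^33 mod 67 = 66, giving Legendre symbol -1.
d is a non-residue mod p, hence 67 remains inert in O_K.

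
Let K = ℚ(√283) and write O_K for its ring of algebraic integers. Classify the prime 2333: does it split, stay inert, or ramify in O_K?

inert — (2333) stays prime in O_K

283 mod 4 = 3, hence disc K = 4·283 = 1132 and O_K = ℤ[√283].
2333 ∤ 1132, so 2333 is unramified.
Legendre symbol by Euler's criterion: (283/2333) ≡ 283^1166 ≡ 2332 (mod 2333), i.e. (283/2333) = -1.
d is a non-residue mod p, hence 2333 remains inert in O_K.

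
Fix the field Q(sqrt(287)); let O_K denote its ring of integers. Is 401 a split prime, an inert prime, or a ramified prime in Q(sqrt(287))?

split

Since 287 ≢ 1 mod 4, the ring of integers is ℤ[√287] with discriminant 4·287 = 1148.
401 ∤ 1148, so 401 is unramified.
(287/401) = 287^200 mod 401 = 1, giving Legendre symbol 1.
(287/401) = 1, so 401 splits.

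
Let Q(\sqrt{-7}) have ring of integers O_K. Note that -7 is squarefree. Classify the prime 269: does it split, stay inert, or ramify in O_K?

d = -7 ≡ 1 (mod 4), so O_K = ℤ[(1+√-7)/2] and disc(K) = d = -7.
269 ∤ -7, so 269 is unramified.
Euler's criterion: (-7)^134 mod 269 = 268. Thus (-7|269) = -1.
d is a non-residue mod p, hence 269 remains inert in O_K.

remains prime (inert)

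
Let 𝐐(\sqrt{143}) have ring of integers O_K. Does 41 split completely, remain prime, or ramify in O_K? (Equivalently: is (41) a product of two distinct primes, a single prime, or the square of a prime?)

Since 143 ≢ 1 mod 4, the ring of integers is ℤ[√143] with discriminant 4·143 = 572.
Since gcd(41, 572) = 1 the prime 41 does not ramify.
Euler's criterion: 143^20 mod 41 = 1. Thus (143|41) = 1.
d is a quadratic residue mod p, hence 41 splits in O_K.

splits completely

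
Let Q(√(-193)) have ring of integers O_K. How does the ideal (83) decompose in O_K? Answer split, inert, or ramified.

d = -193 ≡ 3 (mod 4), so O_K = ℤ[√-193] and disc(K) = 4d = -772.
Since gcd(83, -772) = 1 the prime 83 does not ramify.
Euler's criterion: (-193)^41 mod 83 = 82. Thus (-193|83) = -1.
d is a non-residue mod p, hence 83 remains inert in O_K.

p is inert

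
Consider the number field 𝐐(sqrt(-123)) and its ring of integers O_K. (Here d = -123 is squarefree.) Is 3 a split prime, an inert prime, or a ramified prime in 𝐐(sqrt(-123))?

Since -123 ≡ 1 mod 4, the ring of integers is ℤ[(1+√-123)/2] with discriminant -123.
3 divides disc(K) = -123, so 3 ramifies.

p ramifies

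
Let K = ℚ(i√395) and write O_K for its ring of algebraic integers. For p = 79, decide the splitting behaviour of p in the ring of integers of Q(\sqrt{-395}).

d = -395 ≡ 1 (mod 4), so O_K = ℤ[(1+√-395)/2] and disc(K) = d = -395.
79 divides disc(K) = -395, so 79 ramifies.

ramified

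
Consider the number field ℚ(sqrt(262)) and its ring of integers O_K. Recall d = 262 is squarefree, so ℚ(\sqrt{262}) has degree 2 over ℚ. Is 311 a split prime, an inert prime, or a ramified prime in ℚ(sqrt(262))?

inert — (311) stays prime in O_K

d = 262 ≡ 2 (mod 4), so O_K = ℤ[√262] and disc(K) = 4d = 1048.
311 ∤ 1048, so 311 is unramified.
Euler's criterion: 262^155 mod 311 = 310. Thus (262|311) = -1.
(262/311) = -1, so 311 is inert.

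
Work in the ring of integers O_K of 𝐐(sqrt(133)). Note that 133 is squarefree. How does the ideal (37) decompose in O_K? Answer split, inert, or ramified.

inert

Since 133 ≡ 1 mod 4, the ring of integers is ℤ[(1+√133)/2] with discriminant 133.
37 ∤ 133, so 37 is unramified.
Legendre symbol by Euler's criterion: (133/37) ≡ 133^18 ≡ 36 (mod 37), i.e. (133/37) = -1.
(133/37) = -1, so 37 is inert.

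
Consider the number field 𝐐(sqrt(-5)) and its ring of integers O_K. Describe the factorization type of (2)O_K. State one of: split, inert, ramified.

ramifies in O_K

Since -5 ≢ 1 mod 4, the ring of integers is ℤ[√-5] with discriminant 4·(-5) = -20.
2 divides disc(K) = -20, so 2 ramifies.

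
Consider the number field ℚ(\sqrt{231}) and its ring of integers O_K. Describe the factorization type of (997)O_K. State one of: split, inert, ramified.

p splits

d = 231 ≡ 3 (mod 4), so O_K = ℤ[√231] and disc(K) = 4d = 924.
disc(K) = 924 is not divisible by 997; 997 is unramified.
(231/997) = 231^498 mod 997 = 1, giving Legendre symbol 1.
d is a quadratic residue mod p, hence 997 splits in O_K.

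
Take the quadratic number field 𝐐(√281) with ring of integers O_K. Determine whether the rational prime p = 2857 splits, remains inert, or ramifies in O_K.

p is inert

281 mod 4 = 1, hence disc K = 281 and O_K = ℤ[(1+√281)/2].
disc(K) = 281 is not divisible by 2857; 2857 is unramified.
Euler's criterion: 281^1428 mod 2857 = 2856. Thus (281|2857) = -1.
Legendre symbol -1 ⇒ 2857 is inert.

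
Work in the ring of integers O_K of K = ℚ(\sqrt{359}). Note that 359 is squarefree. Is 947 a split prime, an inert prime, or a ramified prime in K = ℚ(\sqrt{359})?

d = 359 ≡ 3 (mod 4), so O_K = ℤ[√359] and disc(K) = 4d = 1436.
Since gcd(947, 1436) = 1 the prime 947 does not ramify.
(359/947) = 359^473 mod 947 = 946, giving Legendre symbol -1.
Legendre symbol -1 ⇒ 947 is inert.

inert — (947) stays prime in O_K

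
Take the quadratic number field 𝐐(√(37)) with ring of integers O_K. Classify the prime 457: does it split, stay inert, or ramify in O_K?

inert

37 mod 4 = 1, hence disc K = 37 and O_K = ℤ[(1+√37)/2].
disc(K) = 37 is not divisible by 457; 457 is unramified.
(37/457) = 37^228 mod 457 = 456, giving Legendre symbol -1.
(37/457) = -1, so 457 is inert.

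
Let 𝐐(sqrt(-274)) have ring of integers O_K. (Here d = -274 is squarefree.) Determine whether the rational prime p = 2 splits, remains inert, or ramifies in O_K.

ramified

-274 mod 4 = 2, hence disc K = 4·(-274) = -1096 and O_K = ℤ[√-274].
disc(K) = -1096 = 2·(-548), so p = 2 is ramified.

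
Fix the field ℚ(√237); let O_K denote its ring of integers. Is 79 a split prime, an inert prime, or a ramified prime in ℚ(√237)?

d = 237 ≡ 1 (mod 4), so O_K = ℤ[(1+√237)/2] and disc(K) = d = 237.
disc(K) = 237 = 79·3, so p = 79 is ramified.

ramified — (79) = 𝔭²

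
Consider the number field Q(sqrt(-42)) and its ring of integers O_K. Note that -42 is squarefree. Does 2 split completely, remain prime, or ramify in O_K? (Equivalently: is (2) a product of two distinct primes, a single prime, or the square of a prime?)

Since -42 ≢ 1 mod 4, the ring of integers is ℤ[√-42] with discriminant 4·(-42) = -168.
Ramification test: 2 | -168. The prime 2 ramifies in K.

ramifies in O_K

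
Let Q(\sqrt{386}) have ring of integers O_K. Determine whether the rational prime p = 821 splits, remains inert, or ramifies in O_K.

d = 386 ≡ 2 (mod 4), so O_K = ℤ[√386] and disc(K) = 4d = 1544.
disc(K) = 1544 is not divisible by 821; 821 is unramified.
Compute (386/821) via Euler: 386^((821-1)/2) mod 821 = 820, so (386/821) = -1.
(386/821) = -1, so 821 is inert.

inert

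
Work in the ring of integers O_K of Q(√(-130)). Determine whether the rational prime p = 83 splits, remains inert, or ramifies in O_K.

-130 mod 4 = 2, hence disc K = 4·(-130) = -520 and O_K = ℤ[√-130].
83 ∤ -520, so 83 is unramified.
Euler's criterion: (-130)^41 mod 83 = 1. Thus (-130|83) = 1.
Legendre symbol 1 ⇒ 83 is split.

split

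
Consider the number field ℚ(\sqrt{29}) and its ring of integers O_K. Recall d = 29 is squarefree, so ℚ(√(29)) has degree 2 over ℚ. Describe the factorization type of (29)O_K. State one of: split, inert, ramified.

29 mod 4 = 1, hence disc K = 29 and O_K = ℤ[(1+√29)/2].
29 divides disc(K) = 29, so 29 ramifies.

ramified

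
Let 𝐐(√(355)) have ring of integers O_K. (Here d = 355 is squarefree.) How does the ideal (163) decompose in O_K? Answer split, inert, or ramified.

d = 355 ≡ 3 (mod 4), so O_K = ℤ[√355] and disc(K) = 4d = 1420.
Since gcd(163, 1420) = 1 the prime 163 does not ramify.
Euler's criterion: 355^81 mod 163 = 162. Thus (355|163) = -1.
d is a non-residue mod p, hence 163 remains inert in O_K.

163 remains inert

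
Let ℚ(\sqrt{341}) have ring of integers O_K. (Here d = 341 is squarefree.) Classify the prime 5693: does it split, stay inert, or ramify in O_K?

d = 341 ≡ 1 (mod 4), so O_K = ℤ[(1+√341)/2] and disc(K) = d = 341.
5693 ∤ 341, so 5693 is unramified.
Legendre symbol by Euler's criterion: (341/5693) ≡ 341^2846 ≡ 5692 (mod 5693), i.e. (341/5693) = -1.
Legendre symbol -1 ⇒ 5693 is inert.

p is inert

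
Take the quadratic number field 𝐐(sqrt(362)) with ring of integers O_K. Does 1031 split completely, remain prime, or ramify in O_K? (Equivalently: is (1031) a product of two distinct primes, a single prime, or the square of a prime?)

split — (1031) = 𝔭₁𝔭₂ with 𝔭₁ ≠ 𝔭₂

d = 362 ≡ 2 (mod 4), so O_K = ℤ[√362] and disc(K) = 4d = 1448.
Since gcd(1031, 1448) = 1 the prime 1031 does not ramify.
(362/1031) = 362^515 mod 1031 = 1, giving Legendre symbol 1.
Legendre symbol 1 ⇒ 1031 is split.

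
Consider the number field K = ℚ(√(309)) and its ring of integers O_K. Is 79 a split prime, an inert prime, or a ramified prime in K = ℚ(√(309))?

d = 309 ≡ 1 (mod 4), so O_K = ℤ[(1+√309)/2] and disc(K) = d = 309.
79 ∤ 309, so 79 is unramified.
Legendre symbol by Euler's criterion: (309/79) ≡ 309^39 ≡ 1 (mod 79), i.e. (309/79) = 1.
(309/79) = 1, so 79 splits.

79 splits in O_K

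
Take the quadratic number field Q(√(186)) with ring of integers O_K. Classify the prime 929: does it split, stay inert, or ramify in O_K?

d = 186 ≡ 2 (mod 4), so O_K = ℤ[√186] and disc(K) = 4d = 744.
929 ∤ 744, so 929 is unramified.
(186/929) = 186^464 mod 929 = 1, giving Legendre symbol 1.
Legendre symbol 1 ⇒ 929 is split.

p splits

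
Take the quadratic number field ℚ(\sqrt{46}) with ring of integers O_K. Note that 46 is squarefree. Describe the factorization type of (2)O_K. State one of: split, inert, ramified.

p ramifies

Since 46 ≢ 1 mod 4, the ring of integers is ℤ[√46] with discriminant 4·46 = 184.
2 divides disc(K) = 184, so 2 ramifies.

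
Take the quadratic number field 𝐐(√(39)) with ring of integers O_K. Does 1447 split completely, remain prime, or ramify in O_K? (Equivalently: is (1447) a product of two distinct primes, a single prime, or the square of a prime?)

1447 remains inert

Since 39 ≢ 1 mod 4, the ring of integers is ℤ[√39] with discriminant 4·39 = 156.
Since gcd(1447, 156) = 1 the prime 1447 does not ramify.
Legendre symbol by Euler's criterion: (39/1447) ≡ 39^723 ≡ 1446 (mod 1447), i.e. (39/1447) = -1.
d is a non-residue mod p, hence 1447 remains inert in O_K.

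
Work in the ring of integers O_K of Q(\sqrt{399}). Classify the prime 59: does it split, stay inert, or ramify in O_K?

Since 399 ≢ 1 mod 4, the ring of integers is ℤ[√399] with discriminant 4·399 = 1596.
disc(K) = 1596 is not divisible by 59; 59 is unramified.
Legendre symbol by Euler's criterion: (399/59) ≡ 399^29 ≡ 1 (mod 59), i.e. (399/59) = 1.
Legendre symbol 1 ⇒ 59 is split.

split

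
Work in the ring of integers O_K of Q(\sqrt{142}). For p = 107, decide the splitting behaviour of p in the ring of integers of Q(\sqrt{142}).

p splits

142 mod 4 = 2, hence disc K = 4·142 = 568 and O_K = ℤ[√142].
disc(K) = 568 is not divisible by 107; 107 is unramified.
(142/107) = 35^53 mod 107 = 1, giving Legendre symbol 1.
Legendre symbol 1 ⇒ 107 is split.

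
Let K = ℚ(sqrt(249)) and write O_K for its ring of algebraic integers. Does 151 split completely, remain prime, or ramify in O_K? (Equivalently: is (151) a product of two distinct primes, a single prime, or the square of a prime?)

d = 249 ≡ 1 (mod 4), so O_K = ℤ[(1+√249)/2] and disc(K) = d = 249.
Since gcd(151, 249) = 1 the prime 151 does not ramify.
Compute (249/151) via Euler: 98^((151-1)/2) mod 151 = 1, so (249/151) = 1.
d is a quadratic residue mod p, hence 151 splits in O_K.

split — (151) = 𝔭₁𝔭₂ with 𝔭₁ ≠ 𝔭₂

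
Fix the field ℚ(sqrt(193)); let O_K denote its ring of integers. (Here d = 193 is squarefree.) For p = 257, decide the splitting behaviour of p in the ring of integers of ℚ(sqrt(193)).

split — (257) = 𝔭₁𝔭₂ with 𝔭₁ ≠ 𝔭₂

193 mod 4 = 1, hence disc K = 193 and O_K = ℤ[(1+√193)/2].
257 ∤ 193, so 257 is unramified.
(193/257) = 193^128 mod 257 = 1, giving Legendre symbol 1.
Legendre symbol 1 ⇒ 257 is split.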